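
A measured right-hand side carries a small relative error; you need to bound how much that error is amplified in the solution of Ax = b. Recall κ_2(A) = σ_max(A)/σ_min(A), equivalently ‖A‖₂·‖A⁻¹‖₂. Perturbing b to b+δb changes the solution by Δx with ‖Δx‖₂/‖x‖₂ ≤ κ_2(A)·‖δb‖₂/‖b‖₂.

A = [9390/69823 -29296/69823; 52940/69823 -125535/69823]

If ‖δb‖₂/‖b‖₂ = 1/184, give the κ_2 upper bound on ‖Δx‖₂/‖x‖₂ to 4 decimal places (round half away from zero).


0.2848

M = AᵀA = [1719700/2900209 -4117140/2900209; -4117140/2900209 9885361/2900209]. tr(M)=68669/17161, det(M)=100/17161
λ_max, λ_min = (68669/17161 ± √4708567161/294499921)/2 = 4, 25/17161
κ = σ_max/σ_min = 2/(5/131) = 52.4000
bound on ‖Δx‖/‖x‖: κ·ε = 52.4000·1/184 = 0.2848


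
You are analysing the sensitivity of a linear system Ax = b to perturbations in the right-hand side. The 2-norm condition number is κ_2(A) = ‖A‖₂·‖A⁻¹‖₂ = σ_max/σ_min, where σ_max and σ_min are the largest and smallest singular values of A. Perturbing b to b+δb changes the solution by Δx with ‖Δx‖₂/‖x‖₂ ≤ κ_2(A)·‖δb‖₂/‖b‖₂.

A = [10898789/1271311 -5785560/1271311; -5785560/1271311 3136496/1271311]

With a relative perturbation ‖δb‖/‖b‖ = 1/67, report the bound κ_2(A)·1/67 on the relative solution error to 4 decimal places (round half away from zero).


4.1035

M = AᵀA = [526838429689/5592497089 -280975721400/5592497089; -280975721400/5592497089 149862670144/5592497089]. tr(M)=2341526297/19351201, det(M)=3748096/19351201
λ_max, λ_min = (2341526297/19351201 ± √5482455278906279025/374468980142401)/2 = 121, 30976/19351201
σ_max=√121=11, σ_min=√(30976/19351201)=(176/4399) → κ = 274.9375
bound on ‖Δx‖/‖x‖: κ·ε = 274.9375·1/67 = 4.1035


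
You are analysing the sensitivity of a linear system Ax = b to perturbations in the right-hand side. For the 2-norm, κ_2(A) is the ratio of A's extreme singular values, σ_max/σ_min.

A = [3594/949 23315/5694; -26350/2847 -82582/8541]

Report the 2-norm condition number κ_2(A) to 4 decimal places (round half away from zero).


AᵀA = [4796296/47961 15107155/143883; 15107155/143883 190363609/1726596]; tr = 363030265/1726596, det = 707281/431649
eigenvalues of AᵀA: λ = (tr ± √(tr²−4·det))/2 = 841/4, 3364/431649
κ_2(A) = √(λ_max/λ_min) = √((841/4) / (3364/431649)) = 164.2500

164.2500


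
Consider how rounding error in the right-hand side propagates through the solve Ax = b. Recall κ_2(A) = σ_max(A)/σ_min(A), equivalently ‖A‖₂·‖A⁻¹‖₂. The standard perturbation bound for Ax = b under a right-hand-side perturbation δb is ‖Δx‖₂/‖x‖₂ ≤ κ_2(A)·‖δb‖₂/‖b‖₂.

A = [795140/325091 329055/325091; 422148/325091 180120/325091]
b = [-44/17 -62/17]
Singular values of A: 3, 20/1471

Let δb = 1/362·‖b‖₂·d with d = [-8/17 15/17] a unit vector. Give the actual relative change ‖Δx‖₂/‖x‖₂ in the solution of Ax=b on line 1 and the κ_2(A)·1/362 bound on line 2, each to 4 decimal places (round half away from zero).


0.0062
0.6095

σ_max = 3, σ_min = 20/1471
κ_2(A) = 3 / (20/1471) = 220.6500
perturbation bound = 220.6500·1/362 = 0.6095
solve Ax = b  →  x = [55.3462 -136.2974]
2-norm of b is 4.4721; of x, 147.1060
Δx = A⁻¹·δb where δb = 1/362·4.4721·d; ‖Δx‖ = 0.9086
dividing the unrounded norms, ‖Δx‖/‖x‖ = 0.0062
realised/bound (from unrounded values) ≈ 0.0101


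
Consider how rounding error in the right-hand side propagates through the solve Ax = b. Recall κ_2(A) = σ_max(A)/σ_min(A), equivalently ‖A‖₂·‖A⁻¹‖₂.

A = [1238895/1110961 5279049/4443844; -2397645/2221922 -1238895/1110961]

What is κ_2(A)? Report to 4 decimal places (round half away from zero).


132.1000

form AᵀA = [14135725125/5870317924 14840723205/5870317924; 14840723205/5870317924 62337849561/23481271696] with trace 141356421/27920656 and determinant 164025/111682624
solving λ² − 141356421/27920656·λ + 164025/111682624 = 0 gives λ = 81/16, 2025/6980164
so κ_2 = √((81/16) / (2025/6980164)) = 132.1000


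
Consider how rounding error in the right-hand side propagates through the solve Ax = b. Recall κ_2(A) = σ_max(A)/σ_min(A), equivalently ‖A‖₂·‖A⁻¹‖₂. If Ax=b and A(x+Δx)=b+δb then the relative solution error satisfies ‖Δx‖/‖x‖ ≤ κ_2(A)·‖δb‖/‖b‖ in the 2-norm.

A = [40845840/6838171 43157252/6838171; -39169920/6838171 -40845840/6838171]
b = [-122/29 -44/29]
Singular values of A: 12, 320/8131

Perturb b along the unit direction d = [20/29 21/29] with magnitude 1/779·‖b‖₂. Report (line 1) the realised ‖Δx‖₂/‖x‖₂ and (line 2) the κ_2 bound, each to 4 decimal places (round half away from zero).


0.0014
0.3914

from the listed singular values, σ₁ = 12, σ_n = 320/8131
κ = σ_max/σ_min = 12/(320/8131) = 304.9125
bound on ‖Δx‖/‖x‖: κ·ε = 304.9125·1/779 = 0.3914
solve Ax = b  →  x = [73.4846 -70.2155]
‖b‖₂ = 4.4721 and ‖x‖₂ = 101.6376
re-solving with b+δb shifts x by Δx of norm 0.1459
realised ‖Δx‖/‖x‖ = 0.0014
so the bound overstates the realised error by a factor of ≈ 272.7224 (computed from the unrounded values)


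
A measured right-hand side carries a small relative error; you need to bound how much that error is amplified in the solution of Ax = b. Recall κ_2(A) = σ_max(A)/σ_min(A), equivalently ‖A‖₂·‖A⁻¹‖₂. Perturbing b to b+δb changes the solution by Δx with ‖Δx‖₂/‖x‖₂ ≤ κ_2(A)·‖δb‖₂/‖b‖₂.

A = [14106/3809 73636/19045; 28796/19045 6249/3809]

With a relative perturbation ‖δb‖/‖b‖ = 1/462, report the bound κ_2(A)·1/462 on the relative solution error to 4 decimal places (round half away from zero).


0.3171

M = AᵀA = [34341364/2146225 1442196/85849; 1442196/85849 37861009/2146225]. tr(M)=72202373/2146225, det(M)=2829124/53655625
solving λ² − 72202373/2146225·λ + 2829124/53655625 = 0 gives λ = 841/25, 3364/2146225
κ_2(A) = √(λ_max/λ_min) = √((841/25) / (3364/2146225)) = 146.5000
worst-case relative error ≤ 146.5000 × 1/462 = 0.3171


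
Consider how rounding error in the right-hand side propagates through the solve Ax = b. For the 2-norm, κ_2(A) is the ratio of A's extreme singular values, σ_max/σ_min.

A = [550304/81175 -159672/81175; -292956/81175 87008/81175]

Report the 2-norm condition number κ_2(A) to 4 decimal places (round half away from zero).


form AᵀA = [1344836368/22800625 -392241024/22800625; -392241024/22800625 114413632/22800625] with trace 2334800/36481 and determinant 1024/36481
char-poly roots: 64 and 16/36481
κ = σ_max/σ_min = 8/(4/191) = 382.0000

382.0000


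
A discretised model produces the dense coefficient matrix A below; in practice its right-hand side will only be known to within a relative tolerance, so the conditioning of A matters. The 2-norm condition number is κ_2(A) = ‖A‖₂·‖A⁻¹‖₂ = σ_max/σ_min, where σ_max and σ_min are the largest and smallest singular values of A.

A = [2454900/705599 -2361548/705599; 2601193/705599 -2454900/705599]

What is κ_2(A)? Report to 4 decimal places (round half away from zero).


209.7500

AᵀA = [15211342489/591997561 -14486364900/591997561; -14486364900/591997561 13797197344/591997561]; tr = 34492913/703921, det = 38416/703921
solving λ² − 34492913/703921·λ + 38416/703921 = 0 gives λ = 49, 784/703921
κ_2(A) = √(λ_max/λ_min) = √(49 / (784/703921)) = 209.7500


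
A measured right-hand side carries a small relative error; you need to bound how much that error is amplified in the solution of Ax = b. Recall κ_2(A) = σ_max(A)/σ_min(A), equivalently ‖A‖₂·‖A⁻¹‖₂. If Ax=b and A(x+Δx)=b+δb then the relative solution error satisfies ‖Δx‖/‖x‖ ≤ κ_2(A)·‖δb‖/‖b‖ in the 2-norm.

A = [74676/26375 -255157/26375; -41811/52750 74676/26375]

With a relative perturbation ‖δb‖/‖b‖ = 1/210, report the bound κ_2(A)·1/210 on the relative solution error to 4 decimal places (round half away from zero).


1.5071

M = AᵀA = [192433437/22260500 -164921946/5565125; -164921946/5565125 565452797/5565125]. tr(M)=19633957/178084, det(M)=21609/178084
solving λ² − 19633957/178084·λ + 21609/178084 = 0 gives λ = 441/4, 49/44521
κ = σ_max/σ_min = (21/2)/(7/211) = 316.5000
κ_2(A)·‖δb‖/‖b‖ = 1.5071


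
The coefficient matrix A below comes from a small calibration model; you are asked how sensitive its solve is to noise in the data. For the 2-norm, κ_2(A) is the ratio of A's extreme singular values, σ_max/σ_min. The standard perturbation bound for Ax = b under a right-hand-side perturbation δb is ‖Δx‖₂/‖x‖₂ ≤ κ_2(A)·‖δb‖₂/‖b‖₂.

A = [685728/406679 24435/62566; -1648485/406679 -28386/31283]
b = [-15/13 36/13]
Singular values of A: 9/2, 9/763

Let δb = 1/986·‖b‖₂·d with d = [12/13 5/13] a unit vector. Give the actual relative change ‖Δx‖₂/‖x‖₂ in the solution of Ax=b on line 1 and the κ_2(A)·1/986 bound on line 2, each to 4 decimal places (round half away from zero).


σ_max = 9/2, σ_min = 9/763
κ_2(A) = (9/2) / (9/763) = 381.5000
κ_2(A)·‖δb‖/‖b‖ = 0.3869
solve Ax = b  →  x = [-0.6504 -0.1463]
‖b‖ = 3.0000, ‖x‖ = 0.6667
Δx = A⁻¹·δb where δb = 1/986·3.0000·d; ‖Δx‖ = 0.2579
realised ‖Δx‖/‖x‖ = 0.3869
tightness: 0.3869 against a bound of 0.3869; the bound is attained (ratio 1)

0.3869
0.3869


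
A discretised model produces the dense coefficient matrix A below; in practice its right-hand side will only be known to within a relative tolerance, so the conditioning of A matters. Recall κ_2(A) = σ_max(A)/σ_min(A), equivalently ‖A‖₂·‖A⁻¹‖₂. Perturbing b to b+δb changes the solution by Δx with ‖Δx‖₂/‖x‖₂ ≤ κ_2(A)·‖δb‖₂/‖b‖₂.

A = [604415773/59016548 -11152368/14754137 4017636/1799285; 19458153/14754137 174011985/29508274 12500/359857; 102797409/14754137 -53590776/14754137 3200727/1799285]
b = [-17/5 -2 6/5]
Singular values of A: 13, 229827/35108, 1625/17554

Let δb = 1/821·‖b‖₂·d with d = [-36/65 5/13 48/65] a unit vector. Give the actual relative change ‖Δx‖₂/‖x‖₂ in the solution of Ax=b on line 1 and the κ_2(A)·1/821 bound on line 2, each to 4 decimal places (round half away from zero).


0.0025
0.1710

largest singular value 13, smallest 1625/17554
condition number: 13 ÷ (1625/17554) = 140.4320
worst-case relative error ≤ 140.4320 × 1/821 = 0.1710
solve Ax = b  →  x = [-4.8739 0.6269 21.0442]
‖b‖ = 4.1231, ‖x‖ = 21.6103
Δx = A⁻¹·δb where δb = 1/821·4.1231·d; ‖Δx‖ = 0.0543
dividing the unrounded norms, ‖Δx‖/‖x‖ = 0.0025
so the bound overstates the realised error by a factor of ≈ 68.1366 (computed from the unrounded values)


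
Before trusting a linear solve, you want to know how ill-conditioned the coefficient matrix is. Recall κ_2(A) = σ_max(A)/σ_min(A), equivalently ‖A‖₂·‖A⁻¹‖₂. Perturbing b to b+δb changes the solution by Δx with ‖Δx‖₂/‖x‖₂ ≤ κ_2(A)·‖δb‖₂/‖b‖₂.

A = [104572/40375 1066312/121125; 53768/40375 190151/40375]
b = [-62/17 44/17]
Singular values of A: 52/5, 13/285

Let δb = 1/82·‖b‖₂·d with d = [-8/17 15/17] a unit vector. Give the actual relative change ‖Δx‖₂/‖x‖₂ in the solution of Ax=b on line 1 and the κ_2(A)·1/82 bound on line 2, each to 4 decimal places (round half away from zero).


0.0136
2.7805

σ_max = 52/5, σ_min = 13/285
κ = σ_max/σ_min = (52/5)/(13/285) = 228.0000
worst-case relative error ≤ 228.0000 × 1/82 = 2.7805
solve Ax = b  →  x = [-84.2385 24.3692]
2-norm of b is 4.4721; of x, 87.6925
δb = ε·‖b‖·d = [-0.0257 0.0481]; solving A·Δx = δb gives ‖Δx‖ = 1.1956
relative error = 0.0136
so the bound overstates the realised error by a factor of ≈ 203.9299 (computed from the unrounded values)


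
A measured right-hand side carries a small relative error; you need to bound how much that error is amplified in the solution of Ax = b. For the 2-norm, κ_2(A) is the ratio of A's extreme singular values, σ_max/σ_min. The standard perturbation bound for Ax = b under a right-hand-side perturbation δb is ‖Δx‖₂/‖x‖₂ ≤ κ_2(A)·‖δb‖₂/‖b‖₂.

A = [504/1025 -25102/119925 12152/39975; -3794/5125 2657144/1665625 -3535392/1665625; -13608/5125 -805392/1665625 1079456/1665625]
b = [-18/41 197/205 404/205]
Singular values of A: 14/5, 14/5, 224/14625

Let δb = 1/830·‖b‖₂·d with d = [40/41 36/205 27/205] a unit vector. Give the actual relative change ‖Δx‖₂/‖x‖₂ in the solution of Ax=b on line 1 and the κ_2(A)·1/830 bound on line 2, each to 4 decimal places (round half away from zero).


0.2203
0.2203

σ_max = 14/5, σ_min = 224/14625
κ = σ_max/σ_min = (14/5)/(224/14625) = 182.8125
bound on ‖Δx‖/‖x‖: κ·ε = 182.8125·1/830 = 0.2203
solve Ax = b  →  x = [-0.7857 0.0857 -0.1143]
‖b‖₂ = 2.2361 and ‖x‖₂ = 0.7986
with δb = [0.0026 0.0005 0.0004], A·Δx = δb → ‖Δx‖ = 0.1759
relative error = 0.2203
realised/bound = 1 exactly: the bound is attained for this b and d


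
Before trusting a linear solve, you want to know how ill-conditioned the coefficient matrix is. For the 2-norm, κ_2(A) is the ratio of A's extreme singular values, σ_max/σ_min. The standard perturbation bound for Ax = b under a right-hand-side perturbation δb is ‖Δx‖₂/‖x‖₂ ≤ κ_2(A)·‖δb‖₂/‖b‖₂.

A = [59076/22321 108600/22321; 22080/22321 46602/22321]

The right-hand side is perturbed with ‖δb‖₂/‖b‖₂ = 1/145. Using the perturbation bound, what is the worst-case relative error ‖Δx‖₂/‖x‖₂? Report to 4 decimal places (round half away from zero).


0.3483

AᵀA = [23535504/2948089 44051040/2948089; 44051040/2948089 82637316/2948089]; tr = 367380/10201, det = 5184/10201
λ_max, λ_min = (367380/10201 ± √134756536464/104060401)/2 = 36, 144/10201
κ = σ_max/σ_min = 6/(12/101) = 50.5000
bound on ‖Δx‖/‖x‖: κ·ε = 50.5000·1/145 = 0.3483


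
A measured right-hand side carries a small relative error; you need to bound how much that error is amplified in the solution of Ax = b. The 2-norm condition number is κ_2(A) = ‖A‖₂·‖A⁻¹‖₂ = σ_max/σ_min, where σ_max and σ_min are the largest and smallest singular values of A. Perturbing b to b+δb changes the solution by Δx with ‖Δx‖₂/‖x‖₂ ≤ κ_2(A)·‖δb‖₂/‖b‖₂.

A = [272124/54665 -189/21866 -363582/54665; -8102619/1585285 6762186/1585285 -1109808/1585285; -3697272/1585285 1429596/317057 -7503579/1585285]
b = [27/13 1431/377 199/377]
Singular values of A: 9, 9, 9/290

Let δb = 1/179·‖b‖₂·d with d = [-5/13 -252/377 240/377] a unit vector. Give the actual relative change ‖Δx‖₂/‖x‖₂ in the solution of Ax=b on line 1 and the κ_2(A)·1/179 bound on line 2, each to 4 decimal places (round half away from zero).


0.0081
1.6201

largest singular value 9, smallest 9/290
κ_2(A) = 9 / (9/290) = 290.0000
κ_2(A)·‖δb‖/‖b‖ = 1.6201
solve Ax = b  →  x = [-53.4598 -69.7701 -40.2337]
‖b‖₂ = 4.3589 and ‖x‖₂ = 96.6673
with δb = [-0.0094 -0.0163 0.0155], A·Δx = δb → ‖Δx‖ = 0.7847
relative error = 0.0081
realised/bound (from unrounded values) ≈ 0.0050


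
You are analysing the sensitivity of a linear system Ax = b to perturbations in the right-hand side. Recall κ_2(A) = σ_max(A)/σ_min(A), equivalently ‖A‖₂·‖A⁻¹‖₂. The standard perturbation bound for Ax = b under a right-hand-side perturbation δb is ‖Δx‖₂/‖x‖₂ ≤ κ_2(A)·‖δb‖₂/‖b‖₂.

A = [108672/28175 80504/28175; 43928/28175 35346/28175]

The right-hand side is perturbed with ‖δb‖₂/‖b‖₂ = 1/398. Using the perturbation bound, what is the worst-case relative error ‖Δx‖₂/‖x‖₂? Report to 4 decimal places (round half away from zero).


0.1770

M = AᵀA = [13739272768/793830625 10301209776/793830625; 10301209776/793830625 7730233732/793830625]. tr(M)=171756052/6350645, det(M)=116985856/793830625
char-poly roots: 676/25 and 173056/31753225
so κ_2 = √((676/25) / (173056/31753225)) = 70.4375
bound on ‖Δx‖/‖x‖: κ·ε = 70.4375·1/398 = 0.1770


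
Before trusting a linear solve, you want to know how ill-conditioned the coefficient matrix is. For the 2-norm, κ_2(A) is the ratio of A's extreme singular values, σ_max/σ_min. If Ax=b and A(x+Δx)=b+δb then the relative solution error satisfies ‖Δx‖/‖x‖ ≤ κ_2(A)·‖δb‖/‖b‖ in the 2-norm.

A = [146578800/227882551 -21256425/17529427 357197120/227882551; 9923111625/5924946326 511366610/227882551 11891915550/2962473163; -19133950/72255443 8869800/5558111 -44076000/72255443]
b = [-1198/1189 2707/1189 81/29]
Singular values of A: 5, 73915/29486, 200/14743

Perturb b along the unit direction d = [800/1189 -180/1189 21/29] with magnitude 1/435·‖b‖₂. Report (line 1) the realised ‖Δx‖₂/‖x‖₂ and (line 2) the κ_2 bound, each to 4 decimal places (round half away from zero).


from the listed singular values, σ₁ = 5, σ_n = 200/14743
condition number: 5 ÷ (200/14743) = 368.5750
worst-case relative error ≤ 368.5750 × 1/435 = 0.8473
solve Ax = b  →  x = [-68.0796 1.2585 28.2679]
2-norm of b is 3.7417; of x, 73.7258
with δb = [0.0058 -0.0013 0.0062], A·Δx = δb → ‖Δx‖ = 0.6341
dividing the unrounded norms, ‖Δx‖/‖x‖ = 0.0086
so the bound overstates the realised error by a factor of ≈ 98.5202 (computed from the unrounded values)

0.0086
0.8473


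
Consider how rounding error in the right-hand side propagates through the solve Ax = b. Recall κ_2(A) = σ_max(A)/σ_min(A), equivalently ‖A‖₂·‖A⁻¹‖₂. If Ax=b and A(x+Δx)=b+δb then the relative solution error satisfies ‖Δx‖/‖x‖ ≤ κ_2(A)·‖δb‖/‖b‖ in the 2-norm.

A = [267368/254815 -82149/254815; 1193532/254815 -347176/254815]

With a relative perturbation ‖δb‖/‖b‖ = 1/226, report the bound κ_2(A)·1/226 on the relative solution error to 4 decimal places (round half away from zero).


form AᵀA = [889949008/38626225 -259565544/38626225; -259565544/38626225 75716617/38626225] with trace 38626625/1545049 and determinant 10000/1545049
λ_max, λ_min = (38626625/1545049 ± √1491954356930625/2387176412401)/2 = 25, 400/1545049
κ_2(A) = √(λ_max/λ_min) = √(25 / (400/1545049)) = 310.7500
worst-case relative error ≤ 310.7500 × 1/226 = 1.3750

1.3750


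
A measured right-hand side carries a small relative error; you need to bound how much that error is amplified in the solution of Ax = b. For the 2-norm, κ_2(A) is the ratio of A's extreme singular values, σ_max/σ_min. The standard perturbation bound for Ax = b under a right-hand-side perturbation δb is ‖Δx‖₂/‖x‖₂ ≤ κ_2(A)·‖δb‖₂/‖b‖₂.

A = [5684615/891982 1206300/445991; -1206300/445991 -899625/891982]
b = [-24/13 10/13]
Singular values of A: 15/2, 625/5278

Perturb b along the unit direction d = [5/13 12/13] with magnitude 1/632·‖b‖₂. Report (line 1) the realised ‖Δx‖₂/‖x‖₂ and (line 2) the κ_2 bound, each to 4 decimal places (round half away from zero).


largest singular value 15/2, smallest 625/5278
κ = σ_max/σ_min = (15/2)/(625/5278) = 63.3360
κ_2(A)·‖δb‖/‖b‖ = 0.1002
solve Ax = b  →  x = [-0.2462 -0.1026]
‖b‖₂ = 2.0000 and ‖x‖₂ = 0.2667
Δx = A⁻¹·δb where δb = 1/632·2.0000·d; ‖Δx‖ = 0.0267
dividing the unrounded norms, ‖Δx‖/‖x‖ = 0.1002
tightness: 0.1002 against a bound of 0.1002; the bound is attained (ratio 1)

0.1002
0.1002


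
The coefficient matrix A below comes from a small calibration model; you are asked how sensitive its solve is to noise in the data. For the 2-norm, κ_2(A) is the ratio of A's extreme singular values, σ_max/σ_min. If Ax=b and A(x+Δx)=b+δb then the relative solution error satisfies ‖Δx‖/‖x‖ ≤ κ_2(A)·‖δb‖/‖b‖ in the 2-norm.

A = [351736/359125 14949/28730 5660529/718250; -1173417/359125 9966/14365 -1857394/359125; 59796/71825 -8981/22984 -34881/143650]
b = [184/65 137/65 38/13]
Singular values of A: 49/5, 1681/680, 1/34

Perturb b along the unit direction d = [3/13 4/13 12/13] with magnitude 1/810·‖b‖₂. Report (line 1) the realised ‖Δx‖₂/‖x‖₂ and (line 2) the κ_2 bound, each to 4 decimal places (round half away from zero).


from the listed singular values, σ₁ = 49/5, σ_n = 1/34
κ_2(A) = (49/5) / (1/34) = 333.2000
κ_2(A)·‖δb‖/‖b‖ = 0.4114
solve Ax = b  →  x = [-50.9037 -125.2273 14.9532]
‖b‖ = 4.5826, ‖x‖ = 136.0024
re-solving with b+δb shifts x by Δx of norm 0.1924
relative error = 0.0014
so the bound overstates the realised error by a factor of ≈ 290.8460 (computed from the unrounded values)

0.0014
0.4114


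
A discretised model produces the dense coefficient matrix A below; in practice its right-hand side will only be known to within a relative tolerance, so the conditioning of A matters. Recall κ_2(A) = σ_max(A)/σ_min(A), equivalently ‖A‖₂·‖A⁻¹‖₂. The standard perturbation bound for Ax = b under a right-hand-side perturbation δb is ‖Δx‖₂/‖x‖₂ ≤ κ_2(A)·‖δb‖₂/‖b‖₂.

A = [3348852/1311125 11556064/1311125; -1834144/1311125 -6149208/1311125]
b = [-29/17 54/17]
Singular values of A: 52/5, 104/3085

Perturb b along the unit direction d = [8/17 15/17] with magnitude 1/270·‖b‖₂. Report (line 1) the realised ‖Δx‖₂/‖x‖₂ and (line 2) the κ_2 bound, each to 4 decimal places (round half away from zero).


σ_max = 52/5, σ_min = 104/3085
κ = σ_max/σ_min = (52/5)/(104/3085) = 308.5000
κ_2(A)·‖δb‖/‖b‖ = 1.1426
solve Ax = b  →  x = [-57.0346 16.3346]
2-norm of b is 3.6056; of x, 59.3276
with δb = [0.0063 0.0118], A·Δx = δb → ‖Δx‖ = 0.3961
relative error = 0.0067
so the bound overstates the realised error by a factor of ≈ 171.1270 (computed from the unrounded values)

0.0067
1.1426


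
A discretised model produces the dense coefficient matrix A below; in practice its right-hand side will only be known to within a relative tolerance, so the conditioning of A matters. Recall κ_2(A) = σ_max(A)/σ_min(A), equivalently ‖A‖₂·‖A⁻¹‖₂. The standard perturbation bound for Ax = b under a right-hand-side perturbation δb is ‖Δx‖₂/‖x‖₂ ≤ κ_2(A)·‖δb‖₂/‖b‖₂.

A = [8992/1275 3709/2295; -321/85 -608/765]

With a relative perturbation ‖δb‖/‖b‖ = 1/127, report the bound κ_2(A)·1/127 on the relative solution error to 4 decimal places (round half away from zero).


M = AᵀA = [360001/5625 145792/10125; 145792/10125 59113/18225]. tr(M)=30637906/455625, det(M)=2825761/11390625
eigenvalues of AᵀA: λ = (tr ± √(tr²−4·det))/2 = 1681/25, 1681/455625
σ_max=√(1681/25)=(41/5), σ_min=√(1681/455625)=(41/675) → κ = 135.0000
κ_2(A)·‖δb‖/‖b‖ = 1.0630

1.0630


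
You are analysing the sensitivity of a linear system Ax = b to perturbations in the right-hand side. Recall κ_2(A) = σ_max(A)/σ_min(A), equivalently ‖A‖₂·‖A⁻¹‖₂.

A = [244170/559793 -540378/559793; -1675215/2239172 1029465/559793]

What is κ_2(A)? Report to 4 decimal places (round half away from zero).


form AᵀA = [13011242625/17349104656 -7793604135/4337276164; -7793604135/4337276164 4677531381/1084319041] with trace 519832809/102657424 and determinant 164025/25664356
solving λ² − 519832809/102657424·λ + 164025/25664356 = 0 gives λ = 81/16, 8100/6416089
κ_2(A) = √(λ_max/λ_min) = √((81/16) / (8100/6416089)) = 63.3250

63.3250


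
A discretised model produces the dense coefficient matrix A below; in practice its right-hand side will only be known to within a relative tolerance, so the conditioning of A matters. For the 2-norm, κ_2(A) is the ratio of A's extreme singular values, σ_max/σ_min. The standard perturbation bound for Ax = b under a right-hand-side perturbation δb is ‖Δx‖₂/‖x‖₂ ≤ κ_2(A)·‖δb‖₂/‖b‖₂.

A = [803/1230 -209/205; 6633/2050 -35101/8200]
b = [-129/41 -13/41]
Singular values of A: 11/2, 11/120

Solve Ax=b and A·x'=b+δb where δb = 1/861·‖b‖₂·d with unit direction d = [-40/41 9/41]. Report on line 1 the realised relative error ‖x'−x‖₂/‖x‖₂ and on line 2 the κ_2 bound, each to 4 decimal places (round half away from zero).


0.0012
0.0697

from the listed singular values, σ₁ = 11/2, σ_n = 11/120
condition number: (11/2) ÷ (11/120) = 60.0000
worst-case relative error ≤ 60.0000 × 1/861 = 0.0697
solve Ax = b  →  x = [26.0727 19.7818]
2-norm of b is 3.1623; of x, 32.7278
re-solving with b+δb shifts x by Δx of norm 0.0401
realised ‖Δx‖/‖x‖ = 0.0012
so the bound overstates the realised error by a factor of ≈ 56.9219 (computed from the unrounded values)


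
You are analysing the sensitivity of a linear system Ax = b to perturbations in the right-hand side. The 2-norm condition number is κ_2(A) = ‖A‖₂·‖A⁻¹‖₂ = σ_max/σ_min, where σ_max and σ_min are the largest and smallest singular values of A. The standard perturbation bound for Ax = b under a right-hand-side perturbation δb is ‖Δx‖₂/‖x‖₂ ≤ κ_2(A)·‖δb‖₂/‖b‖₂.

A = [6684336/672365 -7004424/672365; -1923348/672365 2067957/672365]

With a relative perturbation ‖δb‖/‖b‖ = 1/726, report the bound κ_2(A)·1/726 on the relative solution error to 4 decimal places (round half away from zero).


0.3992

AᵀA = [1935184611600/18082987729 -2031892978500/18082987729; -2031892978500/18082987729 2133536069025/18082987729]; tr = 4837955625/21501769, det = 12960000/21501769
λ_max, λ_min = (4837955625/21501769 ± √23404699977764180625/462326070129361)/2 = 225, 57600/21501769
σ_max=√225=15, σ_min=√(57600/21501769)=(240/4637) → κ = 289.8125
worst-case relative error ≤ 289.8125 × 1/726 = 0.3992


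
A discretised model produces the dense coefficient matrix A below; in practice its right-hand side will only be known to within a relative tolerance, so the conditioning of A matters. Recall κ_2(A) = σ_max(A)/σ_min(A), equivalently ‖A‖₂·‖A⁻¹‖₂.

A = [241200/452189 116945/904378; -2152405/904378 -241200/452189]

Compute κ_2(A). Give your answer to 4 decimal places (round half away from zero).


M = AᵀA = [2894442025/486555364 162810000/121638841; 162810000/121638841 146571025/486555364]. tr(M)=904525/144722, det(M)=625/1157776
solving λ² − 904525/144722·λ + 625/1157776 = 0 gives λ = 25/4, 25/289444
so κ_2 = √((25/4) / (25/289444)) = 269.0000

269.0000


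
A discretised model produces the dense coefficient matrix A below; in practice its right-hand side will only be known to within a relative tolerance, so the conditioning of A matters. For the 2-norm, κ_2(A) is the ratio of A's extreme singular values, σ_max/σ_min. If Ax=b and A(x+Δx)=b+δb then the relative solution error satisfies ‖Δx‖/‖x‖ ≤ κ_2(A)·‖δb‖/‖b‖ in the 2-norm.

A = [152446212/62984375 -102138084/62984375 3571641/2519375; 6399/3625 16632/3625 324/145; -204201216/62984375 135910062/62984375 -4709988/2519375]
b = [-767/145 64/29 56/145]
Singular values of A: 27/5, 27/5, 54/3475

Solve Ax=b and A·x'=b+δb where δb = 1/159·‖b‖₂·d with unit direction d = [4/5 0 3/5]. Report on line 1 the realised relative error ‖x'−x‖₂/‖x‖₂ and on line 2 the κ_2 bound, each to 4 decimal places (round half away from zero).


0.0090
2.1855

from the listed singular values, σ₁ = 27/5, σ_n = 54/3475
condition number: (27/5) ÷ (54/3475) = 347.5000
bound on ‖Δx‖/‖x‖: κ·ε = 347.5000·1/159 = 2.1855
solve Ax = b  →  x = [147.9170 43.9141 -206.0370]
‖b‖₂ = 5.7446 and ‖x‖₂ = 257.4085
with δb = [0.0289 0.0000 0.0217], A·Δx = δb → ‖Δx‖ = 2.3250
dividing the unrounded norms, ‖Δx‖/‖x‖ = 0.0090
realised/bound (from unrounded values) ≈ 0.0041


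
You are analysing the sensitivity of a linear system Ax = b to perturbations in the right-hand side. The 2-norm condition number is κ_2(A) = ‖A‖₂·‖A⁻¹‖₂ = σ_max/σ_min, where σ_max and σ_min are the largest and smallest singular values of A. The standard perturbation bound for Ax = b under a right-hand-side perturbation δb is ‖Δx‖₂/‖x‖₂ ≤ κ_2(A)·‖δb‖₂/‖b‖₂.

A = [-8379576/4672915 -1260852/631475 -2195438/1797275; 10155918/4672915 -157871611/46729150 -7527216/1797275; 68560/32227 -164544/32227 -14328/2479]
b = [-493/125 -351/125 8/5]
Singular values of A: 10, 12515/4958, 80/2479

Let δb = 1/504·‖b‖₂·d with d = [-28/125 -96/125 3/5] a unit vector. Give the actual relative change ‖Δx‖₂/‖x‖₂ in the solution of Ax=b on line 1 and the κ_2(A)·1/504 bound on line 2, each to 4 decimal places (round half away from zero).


largest singular value 10, smallest 80/2479
condition number: 10 ÷ (80/2479) = 309.8750
perturbation bound = 309.8750·1/504 = 0.6148
solve Ax = b  →  x = [35.5924 -82.3317 85.5552]
2-norm of b is 5.0990; of x, 123.9557
with δb = [-0.0023 -0.0078 0.0061], A·Δx = δb → ‖Δx‖ = 0.3135
dividing the unrounded norms, ‖Δx‖/‖x‖ = 0.0025
realised/bound (from unrounded values) ≈ 0.0041

0.0025
0.6148


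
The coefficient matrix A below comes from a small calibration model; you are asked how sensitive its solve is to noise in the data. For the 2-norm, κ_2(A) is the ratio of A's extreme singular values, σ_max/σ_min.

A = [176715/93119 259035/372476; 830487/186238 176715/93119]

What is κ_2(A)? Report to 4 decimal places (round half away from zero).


form AᵀA = [4820245101/205234276 2007659115/205234276; 2007659115/205234276 3353551425/820937104] with trace 133932141/4857616 and determinant 4862025/19430464
solving λ² − 133932141/4857616·λ + 4862025/19430464 = 0 gives λ = 441/16, 11025/1214404
so κ_2 = √((441/16) / (11025/1214404)) = 55.1000

55.1000


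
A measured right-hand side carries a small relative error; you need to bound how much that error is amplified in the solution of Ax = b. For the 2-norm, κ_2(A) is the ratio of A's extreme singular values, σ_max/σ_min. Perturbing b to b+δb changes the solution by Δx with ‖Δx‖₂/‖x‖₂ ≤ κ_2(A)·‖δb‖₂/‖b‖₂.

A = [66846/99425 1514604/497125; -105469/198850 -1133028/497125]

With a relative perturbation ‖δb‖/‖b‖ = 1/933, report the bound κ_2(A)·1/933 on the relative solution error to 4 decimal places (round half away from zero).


0.1949

form AᵀA = [1159890433/1581652900 6439795362/1977066125; 6439795362/1977066125 143111109024/9885330625] with trace 357788041/23522500 and determinant 1028196/147015625
λ_max, λ_min = (357788041/23522500 ± √127996803408755281/553308006250000)/2 = 1521/100, 2704/5880625
κ = σ_max/σ_min = (39/10)/(52/2425) = 181.8750
worst-case relative error ≤ 181.8750 × 1/933 = 0.1949


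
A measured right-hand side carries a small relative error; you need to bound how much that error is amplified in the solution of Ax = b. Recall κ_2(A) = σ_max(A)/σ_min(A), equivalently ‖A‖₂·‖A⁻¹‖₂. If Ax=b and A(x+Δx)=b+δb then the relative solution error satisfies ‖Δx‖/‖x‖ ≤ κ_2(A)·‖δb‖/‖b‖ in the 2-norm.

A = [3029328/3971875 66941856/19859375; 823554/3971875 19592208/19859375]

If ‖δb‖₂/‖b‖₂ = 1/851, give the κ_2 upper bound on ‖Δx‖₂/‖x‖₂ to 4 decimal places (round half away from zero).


M = AᵀA = [15768110916/25241265625 350278528032/126206328125; 350278528032/126206328125 7784106718464/631031640625]. tr(M)=4865145444/375390625, det(M)=26873856/9384765625
solving λ² − 4865145444/375390625·λ + 26873856/9384765625 = 0 gives λ = 324/25, 82944/375390625
κ_2(A) = √(λ_max/λ_min) = √((324/25) / (82944/375390625)) = 242.1875
perturbation bound = 242.1875·1/851 = 0.2846

0.2846


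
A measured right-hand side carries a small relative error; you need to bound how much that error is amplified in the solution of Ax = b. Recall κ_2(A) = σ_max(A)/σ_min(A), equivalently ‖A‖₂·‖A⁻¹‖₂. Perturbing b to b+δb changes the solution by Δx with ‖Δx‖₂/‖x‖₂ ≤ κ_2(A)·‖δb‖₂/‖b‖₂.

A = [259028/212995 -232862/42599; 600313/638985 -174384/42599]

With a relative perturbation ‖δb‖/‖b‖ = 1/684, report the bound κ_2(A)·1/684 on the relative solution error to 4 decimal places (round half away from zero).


0.4557

form AᵀA = [38569409641/16332073209 -19042554440/1814674801; -19042554440/1814674801 84634490500/1814674801] with trace 476073661/9715689 and determinant 240100/9715689
solving λ² − 476073661/9715689·λ + 240100/9715689 = 0 gives λ = 49, 4900/9715689
σ_max=√49=7, σ_min=√(4900/9715689)=(70/3117) → κ = 311.7000
worst-case relative error ≤ 311.7000 × 1/684 = 0.4557


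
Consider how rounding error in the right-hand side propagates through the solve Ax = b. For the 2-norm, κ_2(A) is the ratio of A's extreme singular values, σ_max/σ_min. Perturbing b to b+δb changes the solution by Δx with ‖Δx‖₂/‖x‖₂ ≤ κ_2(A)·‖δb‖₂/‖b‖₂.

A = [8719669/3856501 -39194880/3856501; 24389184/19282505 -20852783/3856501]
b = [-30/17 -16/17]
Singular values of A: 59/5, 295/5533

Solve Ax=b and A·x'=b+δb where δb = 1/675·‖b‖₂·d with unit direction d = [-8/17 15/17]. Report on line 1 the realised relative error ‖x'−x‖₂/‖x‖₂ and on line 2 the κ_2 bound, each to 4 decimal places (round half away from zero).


from the listed singular values, σ₁ = 59/5, σ_n = 295/5533
κ = σ_max/σ_min = (59/5)/(295/5533) = 221.3200
bound on ‖Δx‖/‖x‖: κ·ε = 221.3200·1/675 = 0.3279
solve Ax = b  →  x = [-0.0372 0.1654]
‖b‖₂ = 2.0000 and ‖x‖₂ = 0.1695
Δx = A⁻¹·δb where δb = 1/675·2.0000·d; ‖Δx‖ = 0.0556
realised ‖Δx‖/‖x‖ = 0.3279
tightness: 0.3279 against a bound of 0.3279; the bound is attained (ratio 1)

0.3279
0.3279


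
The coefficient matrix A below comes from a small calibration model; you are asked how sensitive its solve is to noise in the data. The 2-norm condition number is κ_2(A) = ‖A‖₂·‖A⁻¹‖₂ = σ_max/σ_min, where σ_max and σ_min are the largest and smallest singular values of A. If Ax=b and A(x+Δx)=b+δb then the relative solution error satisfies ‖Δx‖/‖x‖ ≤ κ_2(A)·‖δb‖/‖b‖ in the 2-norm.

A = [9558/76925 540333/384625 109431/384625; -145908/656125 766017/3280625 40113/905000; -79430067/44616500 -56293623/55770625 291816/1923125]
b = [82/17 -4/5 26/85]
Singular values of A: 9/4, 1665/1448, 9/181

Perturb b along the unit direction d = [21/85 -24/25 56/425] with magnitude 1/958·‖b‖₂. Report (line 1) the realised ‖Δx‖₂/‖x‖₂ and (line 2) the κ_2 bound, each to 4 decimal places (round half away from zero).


from the listed singular values, σ₁ = 9/4, σ_n = 9/181
κ_2(A) = (9/4) / (9/181) = 45.2500
κ_2(A)·‖δb‖/‖b‖ = 0.0472
solve Ax = b  →  x = [6.1076 -5.1241 39.5874]
‖b‖ = 4.8990, ‖x‖ = 40.3822
δb = ε·‖b‖·d = [0.0013 -0.0049 0.0007]; solving A·Δx = δb gives ‖Δx‖ = 0.1028
dividing the unrounded norms, ‖Δx‖/‖x‖ = 0.0025
tightness: 0.0025 against a bound of 0.0472 (unrounded ratio ≈ 0.0539)

0.0025
0.0472


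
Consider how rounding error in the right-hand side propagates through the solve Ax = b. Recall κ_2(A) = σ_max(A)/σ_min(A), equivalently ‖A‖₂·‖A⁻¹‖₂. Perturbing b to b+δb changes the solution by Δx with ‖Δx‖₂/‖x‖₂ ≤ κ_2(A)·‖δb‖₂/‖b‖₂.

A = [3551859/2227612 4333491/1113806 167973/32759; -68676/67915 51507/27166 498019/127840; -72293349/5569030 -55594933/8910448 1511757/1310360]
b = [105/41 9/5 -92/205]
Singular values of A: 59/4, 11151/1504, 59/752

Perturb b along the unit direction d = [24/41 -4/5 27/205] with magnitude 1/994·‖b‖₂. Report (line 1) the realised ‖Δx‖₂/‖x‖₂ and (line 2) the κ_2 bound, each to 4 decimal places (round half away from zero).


from the listed singular values, σ₁ = 59/4, σ_n = 59/752
κ_2(A) = (59/4) / (59/752) = 188.0000
bound on ‖Δx‖/‖x‖: κ·ε = 188.0000·1/994 = 0.1891
solve Ax = b  →  x = [-0.0298 0.1999 0.3570]
‖b‖₂ = 3.1623 and ‖x‖₂ = 0.4103
re-solving with b+δb shifts x by Δx of norm 0.0405
dividing the unrounded norms, ‖Δx‖/‖x‖ = 0.0988
so the bound overstates the realised error by a factor of ≈ 1.9136 (computed from the unrounded values)

0.0988
0.1891


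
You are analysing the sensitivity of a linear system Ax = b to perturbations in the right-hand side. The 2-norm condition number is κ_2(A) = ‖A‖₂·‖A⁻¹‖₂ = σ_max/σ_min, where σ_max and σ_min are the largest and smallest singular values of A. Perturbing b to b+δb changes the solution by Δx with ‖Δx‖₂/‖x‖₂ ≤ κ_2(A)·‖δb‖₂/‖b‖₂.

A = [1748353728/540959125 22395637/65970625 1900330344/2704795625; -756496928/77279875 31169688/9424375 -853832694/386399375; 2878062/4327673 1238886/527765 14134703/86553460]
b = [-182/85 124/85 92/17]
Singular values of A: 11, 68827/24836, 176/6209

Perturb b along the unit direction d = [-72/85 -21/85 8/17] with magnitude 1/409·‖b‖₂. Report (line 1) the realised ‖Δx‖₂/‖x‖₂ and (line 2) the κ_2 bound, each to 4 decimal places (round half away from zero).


largest singular value 11, smallest 176/6209
κ_2(A) = 11 / (176/6209) = 388.0625
bound on ‖Δx‖/‖x‖: κ·ε = 388.0625·1/409 = 0.9488
solve Ax = b  →  x = [-30.7522 1.4366 137.7222]
‖b‖₂ = 6.0000 and ‖x‖₂ = 141.1211
with δb = [-0.0124 -0.0036 0.0069], A·Δx = δb → ‖Δx‖ = 0.5175
relative error = 0.0037
realised/bound (from unrounded values) ≈ 0.0039

0.0037
0.9488


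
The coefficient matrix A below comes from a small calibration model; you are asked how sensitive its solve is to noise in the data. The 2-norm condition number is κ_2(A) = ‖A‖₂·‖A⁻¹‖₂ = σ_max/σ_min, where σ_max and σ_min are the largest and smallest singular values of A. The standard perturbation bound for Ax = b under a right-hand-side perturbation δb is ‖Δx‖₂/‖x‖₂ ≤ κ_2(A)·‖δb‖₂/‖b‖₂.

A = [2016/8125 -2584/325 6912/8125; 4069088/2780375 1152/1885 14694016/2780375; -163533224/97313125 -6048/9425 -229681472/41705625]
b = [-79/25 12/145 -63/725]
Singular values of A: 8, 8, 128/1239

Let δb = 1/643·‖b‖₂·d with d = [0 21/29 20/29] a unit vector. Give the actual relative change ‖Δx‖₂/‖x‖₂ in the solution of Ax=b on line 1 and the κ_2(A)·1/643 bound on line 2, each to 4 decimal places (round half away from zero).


largest singular value 8, smallest 128/1239
κ = σ_max/σ_min = 8/(128/1239) = 77.4375
worst-case relative error ≤ 77.4375 × 1/643 = 0.1204
solve Ax = b  →  x = [-0.0081 0.3942 -0.0277]
2-norm of b is 3.1623; of x, 0.3953
Δx = A⁻¹·δb where δb = 1/643·3.1623·d; ‖Δx‖ = 0.0476
realised ‖Δx‖/‖x‖ = 0.1204
realised/bound = 1 exactly: the bound is attained for this b and d

0.1204
0.1204


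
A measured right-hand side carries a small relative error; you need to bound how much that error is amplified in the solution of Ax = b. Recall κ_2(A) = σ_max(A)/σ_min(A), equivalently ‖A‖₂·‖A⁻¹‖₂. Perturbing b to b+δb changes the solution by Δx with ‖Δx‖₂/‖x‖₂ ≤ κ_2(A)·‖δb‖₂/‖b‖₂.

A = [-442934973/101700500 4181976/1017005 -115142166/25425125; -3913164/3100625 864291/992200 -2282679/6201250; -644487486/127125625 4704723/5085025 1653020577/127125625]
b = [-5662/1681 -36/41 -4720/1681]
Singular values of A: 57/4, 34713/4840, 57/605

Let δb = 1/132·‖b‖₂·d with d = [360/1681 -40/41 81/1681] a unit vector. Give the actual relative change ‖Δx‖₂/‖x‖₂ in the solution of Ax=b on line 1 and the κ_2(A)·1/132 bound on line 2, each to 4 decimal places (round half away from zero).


largest singular value 57/4, smallest 57/605
κ_2(A) = (57/4) / (57/605) = 151.2500
bound on ‖Δx‖/‖x‖: κ·ε = 151.2500·1/132 = 1.1458
solve Ax = b  →  x = [0.4676 -0.3346 -0.0098]
‖b‖₂ = 4.4721 and ‖x‖₂ = 0.5751
with δb = [0.0073 -0.0331 0.0016], A·Δx = δb → ‖Δx‖ = 0.3596
realised ‖Δx‖/‖x‖ = 0.6253
so the bound overstates the realised error by a factor of ≈ 1.8325 (computed from the unrounded values)

0.6253
1.1458
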